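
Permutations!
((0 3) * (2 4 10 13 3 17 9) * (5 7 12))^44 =(0 4)(2 3)(5 12 7)(9 13)(10 17)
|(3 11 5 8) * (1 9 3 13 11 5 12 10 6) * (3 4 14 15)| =|(1 9 4 14 15 3 5 8 13 11 12 10 6)| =13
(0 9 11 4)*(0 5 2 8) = (0 9 11 4 5 2 8) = [9, 1, 8, 3, 5, 2, 6, 7, 0, 11, 10, 4]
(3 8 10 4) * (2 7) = (2 7)(3 8 10 4) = [0, 1, 7, 8, 3, 5, 6, 2, 10, 9, 4]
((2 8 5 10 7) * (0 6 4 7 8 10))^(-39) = (0 6 4 7 2 10 8 5)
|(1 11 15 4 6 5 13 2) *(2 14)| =9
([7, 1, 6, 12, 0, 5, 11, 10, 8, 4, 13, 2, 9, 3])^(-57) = [4, 1, 2, 13, 9, 5, 6, 0, 8, 12, 7, 11, 3, 10]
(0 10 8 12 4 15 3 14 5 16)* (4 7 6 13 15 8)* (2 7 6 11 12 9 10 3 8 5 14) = (0 3 2 7 11 12 6 13 15 8 9 10 4 5 16) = [3, 1, 7, 2, 5, 16, 13, 11, 9, 10, 4, 12, 6, 15, 14, 8, 0]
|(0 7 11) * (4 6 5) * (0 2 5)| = 7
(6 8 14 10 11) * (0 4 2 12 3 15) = (0 4 2 12 3 15)(6 8 14 10 11) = [4, 1, 12, 15, 2, 5, 8, 7, 14, 9, 11, 6, 3, 13, 10, 0]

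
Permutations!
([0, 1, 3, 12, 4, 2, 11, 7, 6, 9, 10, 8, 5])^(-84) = [0, 1, 2, 3, 4, 5, 6, 7, 8, 9, 10, 11, 12]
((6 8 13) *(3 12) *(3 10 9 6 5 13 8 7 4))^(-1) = (3 4 7 6 9 10 12)(5 13)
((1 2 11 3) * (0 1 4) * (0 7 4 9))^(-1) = ((0 1 2 11 3 9)(4 7))^(-1) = (0 9 3 11 2 1)(4 7)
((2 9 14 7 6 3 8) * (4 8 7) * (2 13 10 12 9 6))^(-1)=((2 6 3 7)(4 8 13 10 12 9 14))^(-1)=(2 7 3 6)(4 14 9 12 10 13 8)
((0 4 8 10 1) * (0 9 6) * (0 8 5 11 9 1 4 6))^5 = ((0 6 8 10 4 5 11 9))^5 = (0 5 8 9 4 6 11 10)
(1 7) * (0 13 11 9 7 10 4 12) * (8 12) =(0 13 11 9 7 1 10 4 8 12) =[13, 10, 2, 3, 8, 5, 6, 1, 12, 7, 4, 9, 0, 11]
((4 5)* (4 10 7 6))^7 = (4 10 6 5 7)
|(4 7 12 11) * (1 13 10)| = 12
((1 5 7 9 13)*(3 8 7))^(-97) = ((1 5 3 8 7 9 13))^(-97) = (1 5 3 8 7 9 13)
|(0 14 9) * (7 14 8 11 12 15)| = |(0 8 11 12 15 7 14 9)| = 8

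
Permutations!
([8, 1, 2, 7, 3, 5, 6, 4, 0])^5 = [8, 1, 2, 4, 7, 5, 6, 3, 0]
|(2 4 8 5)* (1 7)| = 4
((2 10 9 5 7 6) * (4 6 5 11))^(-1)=(2 6 4 11 9 10)(5 7)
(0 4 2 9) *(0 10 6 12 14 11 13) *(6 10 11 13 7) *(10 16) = [4, 1, 9, 3, 2, 5, 12, 6, 8, 11, 16, 7, 14, 0, 13, 15, 10] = (0 4 2 9 11 7 6 12 14 13)(10 16)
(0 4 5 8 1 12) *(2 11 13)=(0 4 5 8 1 12)(2 11 13)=[4, 12, 11, 3, 5, 8, 6, 7, 1, 9, 10, 13, 0, 2]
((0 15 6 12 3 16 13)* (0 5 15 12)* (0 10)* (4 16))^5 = (0 13)(3 15)(4 6)(5 12)(10 16)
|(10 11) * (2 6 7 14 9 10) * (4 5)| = |(2 6 7 14 9 10 11)(4 5)| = 14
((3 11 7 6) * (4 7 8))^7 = (3 11 8 4 7 6)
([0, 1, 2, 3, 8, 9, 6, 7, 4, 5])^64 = (9)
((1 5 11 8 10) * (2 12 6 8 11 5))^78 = ((1 2 12 6 8 10))^78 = (12)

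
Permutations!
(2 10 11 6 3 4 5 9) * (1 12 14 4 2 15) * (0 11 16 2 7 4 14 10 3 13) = [11, 12, 3, 7, 5, 9, 13, 4, 8, 15, 16, 6, 10, 0, 14, 1, 2] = (0 11 6 13)(1 12 10 16 2 3 7 4 5 9 15)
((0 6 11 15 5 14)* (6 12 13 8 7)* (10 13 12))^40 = (15)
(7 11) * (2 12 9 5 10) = [0, 1, 12, 3, 4, 10, 6, 11, 8, 5, 2, 7, 9] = (2 12 9 5 10)(7 11)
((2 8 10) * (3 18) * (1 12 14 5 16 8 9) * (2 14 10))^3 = (1 14 8)(2 12 5)(3 18)(9 10 16)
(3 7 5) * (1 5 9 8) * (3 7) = (1 5 7 9 8) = [0, 5, 2, 3, 4, 7, 6, 9, 1, 8]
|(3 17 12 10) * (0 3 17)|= |(0 3)(10 17 12)|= 6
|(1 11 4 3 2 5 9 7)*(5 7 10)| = 6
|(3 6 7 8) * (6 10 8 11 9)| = |(3 10 8)(6 7 11 9)| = 12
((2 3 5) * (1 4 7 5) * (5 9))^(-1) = ((1 4 7 9 5 2 3))^(-1) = (1 3 2 5 9 7 4)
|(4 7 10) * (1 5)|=6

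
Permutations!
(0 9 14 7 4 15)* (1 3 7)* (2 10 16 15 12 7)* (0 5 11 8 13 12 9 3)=[3, 0, 10, 2, 9, 11, 6, 4, 13, 14, 16, 8, 7, 12, 1, 5, 15]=(0 3 2 10 16 15 5 11 8 13 12 7 4 9 14 1)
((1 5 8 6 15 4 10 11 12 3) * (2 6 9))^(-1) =((1 5 8 9 2 6 15 4 10 11 12 3))^(-1) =(1 3 12 11 10 4 15 6 2 9 8 5)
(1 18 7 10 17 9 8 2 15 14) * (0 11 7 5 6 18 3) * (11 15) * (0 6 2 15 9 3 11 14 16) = (0 9 8 15 16)(1 11 7 10 17 3 6 18 5 2 14) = [9, 11, 14, 6, 4, 2, 18, 10, 15, 8, 17, 7, 12, 13, 1, 16, 0, 3, 5]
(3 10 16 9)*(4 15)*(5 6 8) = (3 10 16 9)(4 15)(5 6 8) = [0, 1, 2, 10, 15, 6, 8, 7, 5, 3, 16, 11, 12, 13, 14, 4, 9]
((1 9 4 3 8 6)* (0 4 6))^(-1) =(0 8 3 4)(1 6 9)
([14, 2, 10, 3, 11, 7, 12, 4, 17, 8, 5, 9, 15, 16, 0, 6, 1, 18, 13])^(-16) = (1 18 9 7 2 13 8 4 10 16 17 11 5)(6 15 12)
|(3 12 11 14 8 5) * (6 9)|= 6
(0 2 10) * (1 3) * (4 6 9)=(0 2 10)(1 3)(4 6 9)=[2, 3, 10, 1, 6, 5, 9, 7, 8, 4, 0]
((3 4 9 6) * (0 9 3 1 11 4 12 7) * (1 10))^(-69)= (0 9 6 10 1 11 4 3 12 7)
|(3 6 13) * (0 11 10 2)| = |(0 11 10 2)(3 6 13)| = 12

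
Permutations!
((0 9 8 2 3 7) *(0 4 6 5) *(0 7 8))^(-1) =(0 9)(2 8 3)(4 7 5 6)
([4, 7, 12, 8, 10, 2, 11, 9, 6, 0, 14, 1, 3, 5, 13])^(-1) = (0 9 7 1 11 6 8 3 12 2 5 13 14 10 4)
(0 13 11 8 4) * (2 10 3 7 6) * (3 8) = (0 13 11 3 7 6 2 10 8 4) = [13, 1, 10, 7, 0, 5, 2, 6, 4, 9, 8, 3, 12, 11]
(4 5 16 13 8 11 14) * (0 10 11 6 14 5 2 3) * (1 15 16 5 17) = (0 10 11 17 1 15 16 13 8 6 14 4 2 3) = [10, 15, 3, 0, 2, 5, 14, 7, 6, 9, 11, 17, 12, 8, 4, 16, 13, 1]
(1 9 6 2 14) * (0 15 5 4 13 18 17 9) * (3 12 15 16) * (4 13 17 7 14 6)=[16, 0, 6, 12, 17, 13, 2, 14, 8, 4, 10, 11, 15, 18, 1, 5, 3, 9, 7]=(0 16 3 12 15 5 13 18 7 14 1)(2 6)(4 17 9)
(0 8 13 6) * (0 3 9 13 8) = (3 9 13 6) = [0, 1, 2, 9, 4, 5, 3, 7, 8, 13, 10, 11, 12, 6]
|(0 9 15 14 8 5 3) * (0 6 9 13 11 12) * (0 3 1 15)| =35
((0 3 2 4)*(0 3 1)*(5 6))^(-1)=((0 1)(2 4 3)(5 6))^(-1)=(0 1)(2 3 4)(5 6)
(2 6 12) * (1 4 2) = (1 4 2 6 12) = [0, 4, 6, 3, 2, 5, 12, 7, 8, 9, 10, 11, 1]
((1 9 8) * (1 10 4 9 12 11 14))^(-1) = ((1 12 11 14)(4 9 8 10))^(-1) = (1 14 11 12)(4 10 8 9)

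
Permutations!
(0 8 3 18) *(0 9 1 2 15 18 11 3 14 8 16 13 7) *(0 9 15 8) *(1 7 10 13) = (0 16 1 2 8 14)(3 11)(7 9)(10 13)(15 18) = [16, 2, 8, 11, 4, 5, 6, 9, 14, 7, 13, 3, 12, 10, 0, 18, 1, 17, 15]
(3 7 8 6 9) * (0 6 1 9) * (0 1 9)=[6, 0, 2, 7, 4, 5, 1, 8, 9, 3]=(0 6 1)(3 7 8 9)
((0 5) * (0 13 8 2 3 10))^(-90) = (0 5 13 8 2 3 10)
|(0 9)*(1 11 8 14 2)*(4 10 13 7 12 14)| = |(0 9)(1 11 8 4 10 13 7 12 14 2)| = 10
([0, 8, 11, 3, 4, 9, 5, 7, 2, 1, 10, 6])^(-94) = [0, 6, 9, 3, 4, 2, 8, 7, 5, 11, 10, 1]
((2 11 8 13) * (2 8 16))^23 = (2 16 11)(8 13)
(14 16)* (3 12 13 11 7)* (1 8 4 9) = (1 8 4 9)(3 12 13 11 7)(14 16) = [0, 8, 2, 12, 9, 5, 6, 3, 4, 1, 10, 7, 13, 11, 16, 15, 14]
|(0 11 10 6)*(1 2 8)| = 12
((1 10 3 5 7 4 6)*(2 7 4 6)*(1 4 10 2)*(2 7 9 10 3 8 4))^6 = (1 8 9 6)(2 7 4 10)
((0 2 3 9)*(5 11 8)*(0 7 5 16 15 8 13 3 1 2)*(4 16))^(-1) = (1 2)(3 13 11 5 7 9)(4 8 15 16) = ((1 2)(3 9 7 5 11 13)(4 16 15 8))^(-1)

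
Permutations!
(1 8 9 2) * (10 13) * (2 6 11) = (1 8 9 6 11 2)(10 13) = [0, 8, 1, 3, 4, 5, 11, 7, 9, 6, 13, 2, 12, 10]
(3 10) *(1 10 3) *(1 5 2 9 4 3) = (1 10 5 2 9 4 3) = [0, 10, 9, 1, 3, 2, 6, 7, 8, 4, 5]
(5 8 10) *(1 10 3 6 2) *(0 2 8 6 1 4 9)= [2, 10, 4, 1, 9, 6, 8, 7, 3, 0, 5]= (0 2 4 9)(1 10 5 6 8 3)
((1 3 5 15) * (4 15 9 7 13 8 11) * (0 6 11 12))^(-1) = (0 12 8 13 7 9 5 3 1 15 4 11 6)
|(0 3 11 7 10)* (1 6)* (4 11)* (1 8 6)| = 6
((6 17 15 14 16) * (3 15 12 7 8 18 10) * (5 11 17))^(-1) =((3 15 14 16 6 5 11 17 12 7 8 18 10))^(-1) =(3 10 18 8 7 12 17 11 5 6 16 14 15)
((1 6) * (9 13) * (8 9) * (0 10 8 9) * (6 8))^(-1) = ((0 10 6 1 8)(9 13))^(-1) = (0 8 1 6 10)(9 13)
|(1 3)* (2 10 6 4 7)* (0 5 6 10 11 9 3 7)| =12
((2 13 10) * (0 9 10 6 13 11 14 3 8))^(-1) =(0 8 3 14 11 2 10 9)(6 13)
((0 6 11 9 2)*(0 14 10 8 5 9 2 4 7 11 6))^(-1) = (2 11 7 4 9 5 8 10 14)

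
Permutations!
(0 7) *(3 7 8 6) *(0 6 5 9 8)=[0, 1, 2, 7, 4, 9, 3, 6, 5, 8]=(3 7 6)(5 9 8)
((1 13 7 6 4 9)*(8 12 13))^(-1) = ((1 8 12 13 7 6 4 9))^(-1) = (1 9 4 6 7 13 12 8)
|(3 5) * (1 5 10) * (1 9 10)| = 6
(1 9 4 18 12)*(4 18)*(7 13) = (1 9 18 12)(7 13) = [0, 9, 2, 3, 4, 5, 6, 13, 8, 18, 10, 11, 1, 7, 14, 15, 16, 17, 12]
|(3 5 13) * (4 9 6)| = |(3 5 13)(4 9 6)| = 3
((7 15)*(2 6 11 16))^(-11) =(2 6 11 16)(7 15)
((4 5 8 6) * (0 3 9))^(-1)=(0 9 3)(4 6 8 5)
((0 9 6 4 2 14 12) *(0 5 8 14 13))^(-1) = ((0 9 6 4 2 13)(5 8 14 12))^(-1) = (0 13 2 4 6 9)(5 12 14 8)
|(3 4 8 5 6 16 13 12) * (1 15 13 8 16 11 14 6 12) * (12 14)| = 9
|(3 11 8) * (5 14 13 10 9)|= |(3 11 8)(5 14 13 10 9)|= 15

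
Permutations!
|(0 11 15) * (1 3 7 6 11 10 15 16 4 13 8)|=9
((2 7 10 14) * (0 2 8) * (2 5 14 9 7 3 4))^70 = ((0 5 14 8)(2 3 4)(7 10 9))^70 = (0 14)(2 3 4)(5 8)(7 10 9)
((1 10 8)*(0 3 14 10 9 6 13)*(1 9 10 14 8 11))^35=(14)(0 13 6 9 8 3)(1 11 10)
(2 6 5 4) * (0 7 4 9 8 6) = (0 7 4 2)(5 9 8 6) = [7, 1, 0, 3, 2, 9, 5, 4, 6, 8]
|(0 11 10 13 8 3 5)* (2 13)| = |(0 11 10 2 13 8 3 5)| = 8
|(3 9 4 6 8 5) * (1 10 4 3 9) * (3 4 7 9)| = |(1 10 7 9 4 6 8 5 3)| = 9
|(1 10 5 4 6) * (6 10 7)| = |(1 7 6)(4 10 5)| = 3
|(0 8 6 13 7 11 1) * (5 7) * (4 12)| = 8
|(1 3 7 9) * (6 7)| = |(1 3 6 7 9)| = 5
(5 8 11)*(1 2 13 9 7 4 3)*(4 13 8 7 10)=[0, 2, 8, 1, 3, 7, 6, 13, 11, 10, 4, 5, 12, 9]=(1 2 8 11 5 7 13 9 10 4 3)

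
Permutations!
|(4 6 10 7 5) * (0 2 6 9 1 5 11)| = 12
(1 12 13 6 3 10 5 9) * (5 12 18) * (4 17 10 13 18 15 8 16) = (1 15 8 16 4 17 10 12 18 5 9)(3 13 6) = [0, 15, 2, 13, 17, 9, 3, 7, 16, 1, 12, 11, 18, 6, 14, 8, 4, 10, 5]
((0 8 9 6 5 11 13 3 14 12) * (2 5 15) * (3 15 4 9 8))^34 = ((0 3 14 12)(2 5 11 13 15)(4 9 6))^34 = (0 14)(2 15 13 11 5)(3 12)(4 9 6)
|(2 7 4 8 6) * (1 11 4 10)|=8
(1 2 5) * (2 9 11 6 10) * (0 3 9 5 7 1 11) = (0 3 9)(1 5 11 6 10 2 7) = [3, 5, 7, 9, 4, 11, 10, 1, 8, 0, 2, 6]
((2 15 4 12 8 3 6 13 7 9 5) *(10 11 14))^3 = (2 12 6 9 15 8 13 5 4 3 7)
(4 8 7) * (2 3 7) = [0, 1, 3, 7, 8, 5, 6, 4, 2] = (2 3 7 4 8)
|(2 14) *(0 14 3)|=4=|(0 14 2 3)|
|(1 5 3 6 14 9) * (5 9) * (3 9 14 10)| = |(1 14 5 9)(3 6 10)| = 12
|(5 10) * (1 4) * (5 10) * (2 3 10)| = |(1 4)(2 3 10)| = 6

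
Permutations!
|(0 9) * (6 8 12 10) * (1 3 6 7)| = 14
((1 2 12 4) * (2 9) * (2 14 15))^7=((1 9 14 15 2 12 4))^7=(15)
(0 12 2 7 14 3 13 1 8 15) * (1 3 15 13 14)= (0 12 2 7 1 8 13 3 14 15)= [12, 8, 7, 14, 4, 5, 6, 1, 13, 9, 10, 11, 2, 3, 15, 0]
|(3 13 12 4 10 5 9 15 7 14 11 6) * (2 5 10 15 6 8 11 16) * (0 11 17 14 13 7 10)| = 17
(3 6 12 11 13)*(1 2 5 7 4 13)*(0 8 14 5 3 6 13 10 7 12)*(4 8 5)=(0 5 12 11 1 2 3 13 6)(4 10 7 8 14)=[5, 2, 3, 13, 10, 12, 0, 8, 14, 9, 7, 1, 11, 6, 4]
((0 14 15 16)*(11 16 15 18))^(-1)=(0 16 11 18 14)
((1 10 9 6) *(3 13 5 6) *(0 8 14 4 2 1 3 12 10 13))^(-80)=((0 8 14 4 2 1 13 5 6 3)(9 12 10))^(-80)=(14)(9 12 10)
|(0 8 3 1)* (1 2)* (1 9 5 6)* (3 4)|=|(0 8 4 3 2 9 5 6 1)|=9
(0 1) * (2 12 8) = (0 1)(2 12 8) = [1, 0, 12, 3, 4, 5, 6, 7, 2, 9, 10, 11, 8]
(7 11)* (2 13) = [0, 1, 13, 3, 4, 5, 6, 11, 8, 9, 10, 7, 12, 2] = (2 13)(7 11)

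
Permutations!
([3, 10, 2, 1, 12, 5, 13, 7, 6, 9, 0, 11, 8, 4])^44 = (4 13 6 8 12)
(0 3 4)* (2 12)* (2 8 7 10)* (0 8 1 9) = [3, 9, 12, 4, 8, 5, 6, 10, 7, 0, 2, 11, 1] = (0 3 4 8 7 10 2 12 1 9)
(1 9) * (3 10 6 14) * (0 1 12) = (0 1 9 12)(3 10 6 14) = [1, 9, 2, 10, 4, 5, 14, 7, 8, 12, 6, 11, 0, 13, 3]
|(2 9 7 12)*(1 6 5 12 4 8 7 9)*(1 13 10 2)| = 12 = |(1 6 5 12)(2 13 10)(4 8 7)|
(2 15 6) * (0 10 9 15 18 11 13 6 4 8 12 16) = (0 10 9 15 4 8 12 16)(2 18 11 13 6) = [10, 1, 18, 3, 8, 5, 2, 7, 12, 15, 9, 13, 16, 6, 14, 4, 0, 17, 11]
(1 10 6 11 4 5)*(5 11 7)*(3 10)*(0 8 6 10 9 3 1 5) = (0 8 6 7)(3 9)(4 11) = [8, 1, 2, 9, 11, 5, 7, 0, 6, 3, 10, 4]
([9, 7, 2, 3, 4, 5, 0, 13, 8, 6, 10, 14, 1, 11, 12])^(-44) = [9, 14, 2, 3, 4, 5, 0, 12, 8, 6, 10, 7, 11, 1, 13]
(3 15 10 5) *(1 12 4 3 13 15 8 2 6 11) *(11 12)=(1 11)(2 6 12 4 3 8)(5 13 15 10)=[0, 11, 6, 8, 3, 13, 12, 7, 2, 9, 5, 1, 4, 15, 14, 10]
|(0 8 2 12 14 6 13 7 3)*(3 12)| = 20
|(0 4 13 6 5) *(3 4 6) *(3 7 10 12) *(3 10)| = |(0 6 5)(3 4 13 7)(10 12)| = 12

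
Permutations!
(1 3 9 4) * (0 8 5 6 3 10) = (0 8 5 6 3 9 4 1 10) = [8, 10, 2, 9, 1, 6, 3, 7, 5, 4, 0]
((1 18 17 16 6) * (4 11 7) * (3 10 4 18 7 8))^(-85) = (1 6 16 17 18 7)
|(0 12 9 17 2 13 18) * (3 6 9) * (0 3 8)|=21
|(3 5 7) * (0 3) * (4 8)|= |(0 3 5 7)(4 8)|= 4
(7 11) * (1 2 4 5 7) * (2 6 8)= (1 6 8 2 4 5 7 11)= [0, 6, 4, 3, 5, 7, 8, 11, 2, 9, 10, 1]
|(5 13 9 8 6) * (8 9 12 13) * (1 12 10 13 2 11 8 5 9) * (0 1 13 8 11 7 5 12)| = 20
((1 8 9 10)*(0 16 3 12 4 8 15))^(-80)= (16)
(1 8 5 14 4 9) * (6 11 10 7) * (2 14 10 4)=(1 8 5 10 7 6 11 4 9)(2 14)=[0, 8, 14, 3, 9, 10, 11, 6, 5, 1, 7, 4, 12, 13, 2]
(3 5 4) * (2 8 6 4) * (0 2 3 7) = (0 2 8 6 4 7)(3 5) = [2, 1, 8, 5, 7, 3, 4, 0, 6]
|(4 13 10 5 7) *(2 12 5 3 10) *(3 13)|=8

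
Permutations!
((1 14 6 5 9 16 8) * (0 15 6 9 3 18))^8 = (0 6 3)(1 16 14 8 9)(5 18 15)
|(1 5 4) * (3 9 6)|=|(1 5 4)(3 9 6)|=3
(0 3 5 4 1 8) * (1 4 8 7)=(0 3 5 8)(1 7)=[3, 7, 2, 5, 4, 8, 6, 1, 0]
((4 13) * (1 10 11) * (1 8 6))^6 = (13)(1 10 11 8 6)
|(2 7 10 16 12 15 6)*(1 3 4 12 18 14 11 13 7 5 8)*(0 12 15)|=56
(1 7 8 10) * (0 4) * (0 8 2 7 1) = (0 4 8 10)(2 7) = [4, 1, 7, 3, 8, 5, 6, 2, 10, 9, 0]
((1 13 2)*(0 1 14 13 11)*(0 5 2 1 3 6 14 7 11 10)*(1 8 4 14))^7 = (0 6 10 3 1)(2 5 11 7)(4 8 13 14)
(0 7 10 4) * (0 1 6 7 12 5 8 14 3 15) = (0 12 5 8 14 3 15)(1 6 7 10 4) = [12, 6, 2, 15, 1, 8, 7, 10, 14, 9, 4, 11, 5, 13, 3, 0]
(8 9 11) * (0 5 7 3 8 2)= (0 5 7 3 8 9 11 2)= [5, 1, 0, 8, 4, 7, 6, 3, 9, 11, 10, 2]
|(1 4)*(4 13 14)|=4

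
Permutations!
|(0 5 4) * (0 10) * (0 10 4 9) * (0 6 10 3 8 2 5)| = 7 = |(2 5 9 6 10 3 8)|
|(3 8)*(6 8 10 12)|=5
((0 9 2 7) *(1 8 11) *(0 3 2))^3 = (11)(0 9)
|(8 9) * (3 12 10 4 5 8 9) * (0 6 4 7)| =9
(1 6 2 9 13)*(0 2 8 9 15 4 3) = [2, 6, 15, 0, 3, 5, 8, 7, 9, 13, 10, 11, 12, 1, 14, 4] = (0 2 15 4 3)(1 6 8 9 13)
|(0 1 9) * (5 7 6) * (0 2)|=12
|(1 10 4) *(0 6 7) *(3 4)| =|(0 6 7)(1 10 3 4)| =12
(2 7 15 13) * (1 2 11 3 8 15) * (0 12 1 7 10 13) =[12, 2, 10, 8, 4, 5, 6, 7, 15, 9, 13, 3, 1, 11, 14, 0] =(0 12 1 2 10 13 11 3 8 15)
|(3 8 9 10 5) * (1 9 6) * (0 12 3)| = |(0 12 3 8 6 1 9 10 5)| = 9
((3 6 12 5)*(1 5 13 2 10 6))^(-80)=((1 5 3)(2 10 6 12 13))^(-80)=(13)(1 5 3)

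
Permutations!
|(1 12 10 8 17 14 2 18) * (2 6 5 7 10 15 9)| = 42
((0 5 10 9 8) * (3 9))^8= (0 10 9)(3 8 5)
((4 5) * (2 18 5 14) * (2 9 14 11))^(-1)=((2 18 5 4 11)(9 14))^(-1)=(2 11 4 5 18)(9 14)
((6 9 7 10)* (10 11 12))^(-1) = ((6 9 7 11 12 10))^(-1) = (6 10 12 11 7 9)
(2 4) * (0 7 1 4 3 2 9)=(0 7 1 4 9)(2 3)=[7, 4, 3, 2, 9, 5, 6, 1, 8, 0]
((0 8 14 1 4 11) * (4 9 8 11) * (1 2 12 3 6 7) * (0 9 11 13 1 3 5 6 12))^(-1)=(0 2 14 8 9 11 1 13)(3 7 6 5 12)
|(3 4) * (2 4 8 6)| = |(2 4 3 8 6)| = 5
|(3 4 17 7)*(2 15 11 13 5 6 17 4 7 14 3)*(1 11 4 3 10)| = |(1 11 13 5 6 17 14 10)(2 15 4 3 7)| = 40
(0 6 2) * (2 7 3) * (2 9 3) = [6, 1, 0, 9, 4, 5, 7, 2, 8, 3] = (0 6 7 2)(3 9)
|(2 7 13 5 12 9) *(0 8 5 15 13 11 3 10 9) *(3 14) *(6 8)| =70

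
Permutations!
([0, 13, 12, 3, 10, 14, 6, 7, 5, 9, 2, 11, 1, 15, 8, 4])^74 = [0, 10, 15, 3, 1, 8, 6, 7, 14, 9, 13, 11, 4, 2, 5, 12]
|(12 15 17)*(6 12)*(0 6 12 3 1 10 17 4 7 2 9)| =|(0 6 3 1 10 17 12 15 4 7 2 9)| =12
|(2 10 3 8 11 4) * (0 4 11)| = 6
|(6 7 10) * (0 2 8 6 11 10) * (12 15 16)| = |(0 2 8 6 7)(10 11)(12 15 16)| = 30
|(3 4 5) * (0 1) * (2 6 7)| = 6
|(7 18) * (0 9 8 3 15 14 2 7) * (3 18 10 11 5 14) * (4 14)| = |(0 9 8 18)(2 7 10 11 5 4 14)(3 15)| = 28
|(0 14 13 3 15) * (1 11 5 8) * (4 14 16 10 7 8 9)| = |(0 16 10 7 8 1 11 5 9 4 14 13 3 15)| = 14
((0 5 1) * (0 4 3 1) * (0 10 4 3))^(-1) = (0 4 10 5)(1 3)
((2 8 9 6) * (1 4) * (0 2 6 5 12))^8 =(0 8 5)(2 9 12)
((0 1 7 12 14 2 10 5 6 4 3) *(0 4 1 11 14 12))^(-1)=(0 7 1 6 5 10 2 14 11)(3 4)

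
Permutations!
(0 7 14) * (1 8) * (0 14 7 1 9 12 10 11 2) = (14)(0 1 8 9 12 10 11 2) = [1, 8, 0, 3, 4, 5, 6, 7, 9, 12, 11, 2, 10, 13, 14]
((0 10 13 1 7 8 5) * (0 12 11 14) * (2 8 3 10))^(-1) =((0 2 8 5 12 11 14)(1 7 3 10 13))^(-1) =(0 14 11 12 5 8 2)(1 13 10 3 7)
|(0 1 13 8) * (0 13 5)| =|(0 1 5)(8 13)| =6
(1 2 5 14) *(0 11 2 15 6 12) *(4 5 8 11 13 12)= (0 13 12)(1 15 6 4 5 14)(2 8 11)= [13, 15, 8, 3, 5, 14, 4, 7, 11, 9, 10, 2, 0, 12, 1, 6]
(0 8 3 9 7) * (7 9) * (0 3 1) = [8, 0, 2, 7, 4, 5, 6, 3, 1, 9] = (9)(0 8 1)(3 7)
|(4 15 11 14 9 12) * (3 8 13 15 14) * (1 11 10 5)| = |(1 11 3 8 13 15 10 5)(4 14 9 12)| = 8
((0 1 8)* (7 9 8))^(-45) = ((0 1 7 9 8))^(-45) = (9)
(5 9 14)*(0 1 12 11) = (0 1 12 11)(5 9 14) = [1, 12, 2, 3, 4, 9, 6, 7, 8, 14, 10, 0, 11, 13, 5]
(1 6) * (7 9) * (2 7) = (1 6)(2 7 9) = [0, 6, 7, 3, 4, 5, 1, 9, 8, 2]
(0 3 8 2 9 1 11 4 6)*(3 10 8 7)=(0 10 8 2 9 1 11 4 6)(3 7)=[10, 11, 9, 7, 6, 5, 0, 3, 2, 1, 8, 4]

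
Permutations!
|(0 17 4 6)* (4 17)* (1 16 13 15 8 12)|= |(17)(0 4 6)(1 16 13 15 8 12)|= 6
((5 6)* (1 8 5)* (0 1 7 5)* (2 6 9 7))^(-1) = ((0 1 8)(2 6)(5 9 7))^(-1) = (0 8 1)(2 6)(5 7 9)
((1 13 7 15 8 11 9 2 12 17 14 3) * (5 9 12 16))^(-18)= ((1 13 7 15 8 11 12 17 14 3)(2 16 5 9))^(-18)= (1 7 8 12 14)(2 5)(3 13 15 11 17)(9 16)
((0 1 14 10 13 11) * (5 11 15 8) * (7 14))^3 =(0 14 15 11 7 13 5 1 10 8)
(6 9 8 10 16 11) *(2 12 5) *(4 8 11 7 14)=[0, 1, 12, 3, 8, 2, 9, 14, 10, 11, 16, 6, 5, 13, 4, 15, 7]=(2 12 5)(4 8 10 16 7 14)(6 9 11)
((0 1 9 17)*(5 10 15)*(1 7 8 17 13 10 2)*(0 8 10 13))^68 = (17)(0 5)(1 10)(2 7)(9 15) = ((0 7 10 15 5 2 1 9)(8 17))^68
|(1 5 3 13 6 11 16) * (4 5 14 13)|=|(1 14 13 6 11 16)(3 4 5)|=6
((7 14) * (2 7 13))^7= ((2 7 14 13))^7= (2 13 14 7)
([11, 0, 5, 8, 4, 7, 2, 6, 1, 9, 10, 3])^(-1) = (0 1 8 3 11)(2 6 7 5)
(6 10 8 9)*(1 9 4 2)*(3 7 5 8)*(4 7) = (1 9 6 10 3 4 2)(5 8 7) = [0, 9, 1, 4, 2, 8, 10, 5, 7, 6, 3]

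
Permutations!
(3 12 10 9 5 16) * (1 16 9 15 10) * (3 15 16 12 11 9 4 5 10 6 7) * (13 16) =(1 12)(3 11 9 10 13 16 15 6 7)(4 5) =[0, 12, 2, 11, 5, 4, 7, 3, 8, 10, 13, 9, 1, 16, 14, 6, 15]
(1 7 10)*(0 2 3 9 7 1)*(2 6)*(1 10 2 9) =(0 6 9 7 2 3 1 10) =[6, 10, 3, 1, 4, 5, 9, 2, 8, 7, 0]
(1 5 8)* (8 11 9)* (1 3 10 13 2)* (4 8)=(1 5 11 9 4 8 3 10 13 2)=[0, 5, 1, 10, 8, 11, 6, 7, 3, 4, 13, 9, 12, 2]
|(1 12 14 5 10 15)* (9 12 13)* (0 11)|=|(0 11)(1 13 9 12 14 5 10 15)|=8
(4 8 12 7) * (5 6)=(4 8 12 7)(5 6)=[0, 1, 2, 3, 8, 6, 5, 4, 12, 9, 10, 11, 7]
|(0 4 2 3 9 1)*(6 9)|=7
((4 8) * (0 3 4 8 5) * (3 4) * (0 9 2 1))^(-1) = (0 1 2 9 5 4)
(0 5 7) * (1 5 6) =(0 6 1 5 7) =[6, 5, 2, 3, 4, 7, 1, 0]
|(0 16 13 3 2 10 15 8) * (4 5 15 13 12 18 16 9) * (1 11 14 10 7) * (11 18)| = |(0 9 4 5 15 8)(1 18 16 12 11 14 10 13 3 2 7)| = 66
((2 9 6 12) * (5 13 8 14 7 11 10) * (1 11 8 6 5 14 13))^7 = (1 6 10 2 7 5 13 11 12 14 9 8)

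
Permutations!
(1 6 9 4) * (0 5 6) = (0 5 6 9 4 1) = [5, 0, 2, 3, 1, 6, 9, 7, 8, 4]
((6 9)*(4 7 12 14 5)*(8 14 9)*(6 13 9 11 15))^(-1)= (4 5 14 8 6 15 11 12 7)(9 13)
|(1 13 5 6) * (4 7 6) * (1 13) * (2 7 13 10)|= 12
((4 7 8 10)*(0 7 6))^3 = (0 10)(4 7)(6 8)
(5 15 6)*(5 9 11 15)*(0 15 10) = [15, 1, 2, 3, 4, 5, 9, 7, 8, 11, 0, 10, 12, 13, 14, 6] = (0 15 6 9 11 10)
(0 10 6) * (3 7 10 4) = [4, 1, 2, 7, 3, 5, 0, 10, 8, 9, 6] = (0 4 3 7 10 6)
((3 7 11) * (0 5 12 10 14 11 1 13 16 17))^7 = (0 7 12 13 14 17 3 5 1 10 16 11)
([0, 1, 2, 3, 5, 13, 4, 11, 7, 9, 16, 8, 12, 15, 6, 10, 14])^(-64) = (16)(7 8 11)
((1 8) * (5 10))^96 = (10)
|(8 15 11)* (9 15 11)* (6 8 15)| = 5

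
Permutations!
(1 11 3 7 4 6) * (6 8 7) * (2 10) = (1 11 3 6)(2 10)(4 8 7) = [0, 11, 10, 6, 8, 5, 1, 4, 7, 9, 2, 3]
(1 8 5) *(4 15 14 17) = (1 8 5)(4 15 14 17) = [0, 8, 2, 3, 15, 1, 6, 7, 5, 9, 10, 11, 12, 13, 17, 14, 16, 4]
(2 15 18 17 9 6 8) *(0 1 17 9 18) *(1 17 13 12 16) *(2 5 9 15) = (0 17 18 15)(1 13 12 16)(5 9 6 8) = [17, 13, 2, 3, 4, 9, 8, 7, 5, 6, 10, 11, 16, 12, 14, 0, 1, 18, 15]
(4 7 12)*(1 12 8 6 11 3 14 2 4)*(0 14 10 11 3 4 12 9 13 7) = (0 14 2 12 1 9 13 7 8 6 3 10 11 4) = [14, 9, 12, 10, 0, 5, 3, 8, 6, 13, 11, 4, 1, 7, 2]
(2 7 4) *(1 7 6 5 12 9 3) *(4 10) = [0, 7, 6, 1, 2, 12, 5, 10, 8, 3, 4, 11, 9] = (1 7 10 4 2 6 5 12 9 3)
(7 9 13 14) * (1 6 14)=[0, 6, 2, 3, 4, 5, 14, 9, 8, 13, 10, 11, 12, 1, 7]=(1 6 14 7 9 13)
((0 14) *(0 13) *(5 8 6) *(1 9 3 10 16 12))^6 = (16)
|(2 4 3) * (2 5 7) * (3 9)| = |(2 4 9 3 5 7)| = 6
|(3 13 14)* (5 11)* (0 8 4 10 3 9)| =|(0 8 4 10 3 13 14 9)(5 11)| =8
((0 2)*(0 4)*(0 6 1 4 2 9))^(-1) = ((0 9)(1 4 6))^(-1) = (0 9)(1 6 4)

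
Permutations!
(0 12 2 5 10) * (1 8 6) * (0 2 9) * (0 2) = (0 12 9 2 5 10)(1 8 6) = [12, 8, 5, 3, 4, 10, 1, 7, 6, 2, 0, 11, 9]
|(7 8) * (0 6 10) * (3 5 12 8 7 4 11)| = 6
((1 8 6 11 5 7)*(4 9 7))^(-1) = (1 7 9 4 5 11 6 8)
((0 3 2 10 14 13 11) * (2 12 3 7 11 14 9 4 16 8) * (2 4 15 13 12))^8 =(0 11 7)(4 8 16)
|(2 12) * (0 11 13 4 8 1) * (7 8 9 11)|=|(0 7 8 1)(2 12)(4 9 11 13)|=4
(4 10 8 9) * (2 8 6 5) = (2 8 9 4 10 6 5) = [0, 1, 8, 3, 10, 2, 5, 7, 9, 4, 6]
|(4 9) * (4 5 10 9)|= 3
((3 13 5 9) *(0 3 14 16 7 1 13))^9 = ((0 3)(1 13 5 9 14 16 7))^9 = (0 3)(1 5 14 7 13 9 16)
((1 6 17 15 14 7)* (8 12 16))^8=((1 6 17 15 14 7)(8 12 16))^8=(1 17 14)(6 15 7)(8 16 12)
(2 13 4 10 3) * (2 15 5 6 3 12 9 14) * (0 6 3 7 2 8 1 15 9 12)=[6, 15, 13, 9, 10, 3, 7, 2, 1, 14, 0, 11, 12, 4, 8, 5]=(0 6 7 2 13 4 10)(1 15 5 3 9 14 8)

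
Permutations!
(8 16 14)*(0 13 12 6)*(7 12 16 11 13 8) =[8, 1, 2, 3, 4, 5, 0, 12, 11, 9, 10, 13, 6, 16, 7, 15, 14] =(0 8 11 13 16 14 7 12 6)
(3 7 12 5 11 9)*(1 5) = [0, 5, 2, 7, 4, 11, 6, 12, 8, 3, 10, 9, 1] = (1 5 11 9 3 7 12)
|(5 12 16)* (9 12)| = 4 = |(5 9 12 16)|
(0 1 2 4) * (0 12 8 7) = (0 1 2 4 12 8 7) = [1, 2, 4, 3, 12, 5, 6, 0, 7, 9, 10, 11, 8]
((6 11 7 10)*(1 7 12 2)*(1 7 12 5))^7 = (1 5 11 6 10 7 2 12)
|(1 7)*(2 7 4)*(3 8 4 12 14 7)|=4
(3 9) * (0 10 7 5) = (0 10 7 5)(3 9) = [10, 1, 2, 9, 4, 0, 6, 5, 8, 3, 7]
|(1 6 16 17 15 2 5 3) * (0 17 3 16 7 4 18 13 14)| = |(0 17 15 2 5 16 3 1 6 7 4 18 13 14)| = 14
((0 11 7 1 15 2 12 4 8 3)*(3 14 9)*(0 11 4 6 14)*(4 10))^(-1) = (0 8 4 10)(1 7 11 3 9 14 6 12 2 15)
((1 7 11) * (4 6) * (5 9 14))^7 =(1 7 11)(4 6)(5 9 14) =((1 7 11)(4 6)(5 9 14))^7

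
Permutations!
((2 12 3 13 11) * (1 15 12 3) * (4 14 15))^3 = ((1 4 14 15 12)(2 3 13 11))^3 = (1 15 4 12 14)(2 11 13 3)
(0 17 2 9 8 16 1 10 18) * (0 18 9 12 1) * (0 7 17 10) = [10, 0, 12, 3, 4, 5, 6, 17, 16, 8, 9, 11, 1, 13, 14, 15, 7, 2, 18] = (18)(0 10 9 8 16 7 17 2 12 1)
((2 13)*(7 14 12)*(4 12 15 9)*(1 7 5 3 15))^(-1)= ((1 7 14)(2 13)(3 15 9 4 12 5))^(-1)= (1 14 7)(2 13)(3 5 12 4 9 15)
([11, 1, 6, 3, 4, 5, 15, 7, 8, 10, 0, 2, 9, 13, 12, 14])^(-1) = (0 10 9 12 14 15 6 2 11)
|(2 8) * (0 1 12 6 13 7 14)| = 14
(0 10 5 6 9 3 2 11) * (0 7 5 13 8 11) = [10, 1, 0, 2, 4, 6, 9, 5, 11, 3, 13, 7, 12, 8] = (0 10 13 8 11 7 5 6 9 3 2)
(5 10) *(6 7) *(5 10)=(10)(6 7)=[0, 1, 2, 3, 4, 5, 7, 6, 8, 9, 10]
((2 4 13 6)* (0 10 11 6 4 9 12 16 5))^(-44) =(0 10 11 6 2 9 12 16 5)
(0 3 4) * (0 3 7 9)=(0 7 9)(3 4)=[7, 1, 2, 4, 3, 5, 6, 9, 8, 0]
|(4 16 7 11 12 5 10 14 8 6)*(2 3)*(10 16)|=10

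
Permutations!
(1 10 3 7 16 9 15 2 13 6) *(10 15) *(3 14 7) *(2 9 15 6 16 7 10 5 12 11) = (1 6)(2 13 16 15 9 5 12 11)(10 14) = [0, 6, 13, 3, 4, 12, 1, 7, 8, 5, 14, 2, 11, 16, 10, 9, 15]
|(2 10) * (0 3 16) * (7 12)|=6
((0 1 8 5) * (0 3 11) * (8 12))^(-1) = (0 11 3 5 8 12 1)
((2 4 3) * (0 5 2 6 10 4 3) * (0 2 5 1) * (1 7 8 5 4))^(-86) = ((0 7 8 5 4 2 3 6 10 1))^(-86) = (0 4 10 8 3)(1 5 6 7 2)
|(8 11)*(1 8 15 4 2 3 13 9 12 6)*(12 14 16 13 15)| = |(1 8 11 12 6)(2 3 15 4)(9 14 16 13)| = 20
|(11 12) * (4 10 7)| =|(4 10 7)(11 12)| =6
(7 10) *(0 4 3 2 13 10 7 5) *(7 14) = (0 4 3 2 13 10 5)(7 14) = [4, 1, 13, 2, 3, 0, 6, 14, 8, 9, 5, 11, 12, 10, 7]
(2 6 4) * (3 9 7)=(2 6 4)(3 9 7)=[0, 1, 6, 9, 2, 5, 4, 3, 8, 7]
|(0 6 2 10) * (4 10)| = |(0 6 2 4 10)| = 5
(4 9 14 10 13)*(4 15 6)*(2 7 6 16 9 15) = (2 7 6 4 15 16 9 14 10 13) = [0, 1, 7, 3, 15, 5, 4, 6, 8, 14, 13, 11, 12, 2, 10, 16, 9]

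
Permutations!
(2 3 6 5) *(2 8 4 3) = (3 6 5 8 4) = [0, 1, 2, 6, 3, 8, 5, 7, 4]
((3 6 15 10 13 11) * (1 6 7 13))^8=((1 6 15 10)(3 7 13 11))^8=(15)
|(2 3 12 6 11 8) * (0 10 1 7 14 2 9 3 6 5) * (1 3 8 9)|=40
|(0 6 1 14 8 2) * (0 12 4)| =8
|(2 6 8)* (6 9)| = 4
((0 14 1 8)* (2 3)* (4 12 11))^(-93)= ((0 14 1 8)(2 3)(4 12 11))^(-93)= (0 8 1 14)(2 3)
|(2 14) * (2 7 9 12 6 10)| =7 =|(2 14 7 9 12 6 10)|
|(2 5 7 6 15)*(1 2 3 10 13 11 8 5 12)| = 9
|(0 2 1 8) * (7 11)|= |(0 2 1 8)(7 11)|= 4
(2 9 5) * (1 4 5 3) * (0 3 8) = [3, 4, 9, 1, 5, 2, 6, 7, 0, 8] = (0 3 1 4 5 2 9 8)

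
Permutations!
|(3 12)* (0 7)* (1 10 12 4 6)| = 6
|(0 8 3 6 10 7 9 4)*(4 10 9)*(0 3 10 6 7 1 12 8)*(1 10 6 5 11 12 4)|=12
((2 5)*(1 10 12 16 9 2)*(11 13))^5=(1 2 16 10 5 9 12)(11 13)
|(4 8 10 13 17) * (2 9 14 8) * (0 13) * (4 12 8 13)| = 10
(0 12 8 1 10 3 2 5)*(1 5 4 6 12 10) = (0 10 3 2 4 6 12 8 5) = [10, 1, 4, 2, 6, 0, 12, 7, 5, 9, 3, 11, 8]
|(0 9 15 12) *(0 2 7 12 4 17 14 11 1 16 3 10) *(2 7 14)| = 12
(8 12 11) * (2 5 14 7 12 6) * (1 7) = (1 7 12 11 8 6 2 5 14) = [0, 7, 5, 3, 4, 14, 2, 12, 6, 9, 10, 8, 11, 13, 1]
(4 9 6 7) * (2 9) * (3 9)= (2 3 9 6 7 4)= [0, 1, 3, 9, 2, 5, 7, 4, 8, 6]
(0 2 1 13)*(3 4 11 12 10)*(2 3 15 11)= (0 3 4 2 1 13)(10 15 11 12)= [3, 13, 1, 4, 2, 5, 6, 7, 8, 9, 15, 12, 10, 0, 14, 11]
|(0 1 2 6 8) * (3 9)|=|(0 1 2 6 8)(3 9)|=10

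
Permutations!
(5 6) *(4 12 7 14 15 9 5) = (4 12 7 14 15 9 5 6) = [0, 1, 2, 3, 12, 6, 4, 14, 8, 5, 10, 11, 7, 13, 15, 9]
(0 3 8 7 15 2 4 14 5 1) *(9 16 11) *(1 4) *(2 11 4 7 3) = (0 2 1)(3 8)(4 14 5 7 15 11 9 16) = [2, 0, 1, 8, 14, 7, 6, 15, 3, 16, 10, 9, 12, 13, 5, 11, 4]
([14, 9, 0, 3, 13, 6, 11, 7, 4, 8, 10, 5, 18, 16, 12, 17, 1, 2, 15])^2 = [12, 8, 14, 3, 16, 11, 5, 7, 13, 4, 10, 6, 15, 1, 18, 2, 9, 0, 17]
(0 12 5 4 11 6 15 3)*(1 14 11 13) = (0 12 5 4 13 1 14 11 6 15 3) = [12, 14, 2, 0, 13, 4, 15, 7, 8, 9, 10, 6, 5, 1, 11, 3]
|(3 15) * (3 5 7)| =|(3 15 5 7)| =4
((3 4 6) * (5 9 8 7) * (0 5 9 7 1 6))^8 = (0 4 3 6 1 8 9 7 5)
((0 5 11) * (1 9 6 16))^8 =((0 5 11)(1 9 6 16))^8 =(16)(0 11 5)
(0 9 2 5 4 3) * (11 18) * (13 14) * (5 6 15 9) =(0 5 4 3)(2 6 15 9)(11 18)(13 14) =[5, 1, 6, 0, 3, 4, 15, 7, 8, 2, 10, 18, 12, 14, 13, 9, 16, 17, 11]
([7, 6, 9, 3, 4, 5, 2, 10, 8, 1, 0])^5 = [10, 6, 9, 3, 4, 5, 2, 0, 8, 1, 7]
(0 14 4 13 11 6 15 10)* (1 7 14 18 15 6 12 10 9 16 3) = (0 18 15 9 16 3 1 7 14 4 13 11 12 10) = [18, 7, 2, 1, 13, 5, 6, 14, 8, 16, 0, 12, 10, 11, 4, 9, 3, 17, 15]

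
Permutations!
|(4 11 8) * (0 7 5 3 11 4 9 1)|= |(0 7 5 3 11 8 9 1)|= 8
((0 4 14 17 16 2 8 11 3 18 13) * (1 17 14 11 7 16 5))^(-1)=(0 13 18 3 11 4)(1 5 17)(2 16 7 8)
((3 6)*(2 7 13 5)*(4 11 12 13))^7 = ((2 7 4 11 12 13 5)(3 6))^7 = (13)(3 6)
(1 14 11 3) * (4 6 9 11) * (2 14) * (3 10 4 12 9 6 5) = (1 2 14 12 9 11 10 4 5 3) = [0, 2, 14, 1, 5, 3, 6, 7, 8, 11, 4, 10, 9, 13, 12]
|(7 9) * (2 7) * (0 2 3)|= 5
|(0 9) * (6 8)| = 2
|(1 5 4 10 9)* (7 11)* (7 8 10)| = 8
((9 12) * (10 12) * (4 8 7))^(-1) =(4 7 8)(9 12 10)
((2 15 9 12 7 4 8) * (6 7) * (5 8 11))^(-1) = ((2 15 9 12 6 7 4 11 5 8))^(-1) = (2 8 5 11 4 7 6 12 9 15)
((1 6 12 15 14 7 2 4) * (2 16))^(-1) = ((1 6 12 15 14 7 16 2 4))^(-1) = (1 4 2 16 7 14 15 12 6)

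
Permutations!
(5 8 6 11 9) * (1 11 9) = (1 11)(5 8 6 9) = [0, 11, 2, 3, 4, 8, 9, 7, 6, 5, 10, 1]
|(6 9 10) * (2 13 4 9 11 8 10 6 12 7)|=|(2 13 4 9 6 11 8 10 12 7)|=10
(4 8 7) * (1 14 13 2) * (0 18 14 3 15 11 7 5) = (0 18 14 13 2 1 3 15 11 7 4 8 5) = [18, 3, 1, 15, 8, 0, 6, 4, 5, 9, 10, 7, 12, 2, 13, 11, 16, 17, 14]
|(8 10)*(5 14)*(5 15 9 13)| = |(5 14 15 9 13)(8 10)| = 10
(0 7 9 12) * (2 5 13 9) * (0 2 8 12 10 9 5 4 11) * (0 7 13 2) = (0 13 5 2 4 11 7 8 12)(9 10) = [13, 1, 4, 3, 11, 2, 6, 8, 12, 10, 9, 7, 0, 5]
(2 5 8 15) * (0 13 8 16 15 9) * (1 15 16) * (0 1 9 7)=(16)(0 13 8 7)(1 15 2 5 9)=[13, 15, 5, 3, 4, 9, 6, 0, 7, 1, 10, 11, 12, 8, 14, 2, 16]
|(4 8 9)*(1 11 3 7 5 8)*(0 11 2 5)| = 12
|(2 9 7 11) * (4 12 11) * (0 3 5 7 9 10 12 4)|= |(0 3 5 7)(2 10 12 11)|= 4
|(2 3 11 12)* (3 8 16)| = 6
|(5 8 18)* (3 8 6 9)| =6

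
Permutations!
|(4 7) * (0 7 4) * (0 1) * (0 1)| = 2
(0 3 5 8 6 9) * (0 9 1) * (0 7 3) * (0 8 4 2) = (9)(0 8 6 1 7 3 5 4 2) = [8, 7, 0, 5, 2, 4, 1, 3, 6, 9]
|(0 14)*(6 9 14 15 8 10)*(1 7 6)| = |(0 15 8 10 1 7 6 9 14)| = 9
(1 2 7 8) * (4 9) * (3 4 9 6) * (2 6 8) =(9)(1 6 3 4 8)(2 7) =[0, 6, 7, 4, 8, 5, 3, 2, 1, 9]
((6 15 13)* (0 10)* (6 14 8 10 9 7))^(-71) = ((0 9 7 6 15 13 14 8 10))^(-71) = (0 9 7 6 15 13 14 8 10)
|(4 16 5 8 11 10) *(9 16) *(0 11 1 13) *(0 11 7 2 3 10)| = |(0 7 2 3 10 4 9 16 5 8 1 13 11)| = 13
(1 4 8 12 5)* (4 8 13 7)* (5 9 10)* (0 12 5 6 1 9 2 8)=(0 12 2 8 5 9 10 6 1)(4 13 7)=[12, 0, 8, 3, 13, 9, 1, 4, 5, 10, 6, 11, 2, 7]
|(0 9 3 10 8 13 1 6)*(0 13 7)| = 6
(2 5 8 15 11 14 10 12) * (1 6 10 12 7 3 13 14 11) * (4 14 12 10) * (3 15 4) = [0, 6, 5, 13, 14, 8, 3, 15, 4, 9, 7, 11, 2, 12, 10, 1] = (1 6 3 13 12 2 5 8 4 14 10 7 15)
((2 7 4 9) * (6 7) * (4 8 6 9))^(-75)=((2 9)(6 7 8))^(-75)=(2 9)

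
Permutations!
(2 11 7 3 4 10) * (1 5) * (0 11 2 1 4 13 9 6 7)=(0 11)(1 5 4 10)(3 13 9 6 7)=[11, 5, 2, 13, 10, 4, 7, 3, 8, 6, 1, 0, 12, 9]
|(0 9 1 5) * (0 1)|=2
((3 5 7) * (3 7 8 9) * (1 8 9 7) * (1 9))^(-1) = (1 5 3 9 7 8)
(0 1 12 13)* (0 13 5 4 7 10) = [1, 12, 2, 3, 7, 4, 6, 10, 8, 9, 0, 11, 5, 13] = (13)(0 1 12 5 4 7 10)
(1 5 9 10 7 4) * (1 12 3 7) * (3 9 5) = [0, 3, 2, 7, 12, 5, 6, 4, 8, 10, 1, 11, 9] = (1 3 7 4 12 9 10)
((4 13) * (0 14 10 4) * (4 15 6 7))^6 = ((0 14 10 15 6 7 4 13))^6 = (0 4 6 10)(7 15 14 13)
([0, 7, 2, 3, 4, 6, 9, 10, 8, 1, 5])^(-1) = [0, 9, 2, 3, 4, 10, 5, 1, 8, 6, 7]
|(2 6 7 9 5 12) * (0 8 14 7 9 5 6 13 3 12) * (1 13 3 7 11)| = 24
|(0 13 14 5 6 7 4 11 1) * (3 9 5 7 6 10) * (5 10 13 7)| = |(0 7 4 11 1)(3 9 10)(5 13 14)| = 15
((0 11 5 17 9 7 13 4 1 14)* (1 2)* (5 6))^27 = ((0 11 6 5 17 9 7 13 4 2 1 14))^27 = (0 5 7 2)(1 11 17 13)(4 14 6 9)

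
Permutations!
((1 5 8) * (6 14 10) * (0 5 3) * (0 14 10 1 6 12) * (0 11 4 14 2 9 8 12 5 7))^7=(0 7)(1 5 2 11 8 14 10 3 12 9 4 6)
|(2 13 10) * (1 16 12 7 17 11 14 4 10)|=|(1 16 12 7 17 11 14 4 10 2 13)|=11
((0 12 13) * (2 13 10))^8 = (0 2 12 13 10)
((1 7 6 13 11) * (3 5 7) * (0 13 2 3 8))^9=(0 8 1 11 13)(2 6 7 5 3)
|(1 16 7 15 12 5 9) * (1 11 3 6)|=|(1 16 7 15 12 5 9 11 3 6)|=10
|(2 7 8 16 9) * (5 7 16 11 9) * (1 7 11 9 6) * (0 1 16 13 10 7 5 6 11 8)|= 18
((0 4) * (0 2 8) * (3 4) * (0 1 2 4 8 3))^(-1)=((1 2 3 8))^(-1)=(1 8 3 2)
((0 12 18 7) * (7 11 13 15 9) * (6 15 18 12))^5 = (11 18 13)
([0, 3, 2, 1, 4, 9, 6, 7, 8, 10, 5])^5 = [0, 3, 2, 1, 4, 10, 6, 7, 8, 5, 9]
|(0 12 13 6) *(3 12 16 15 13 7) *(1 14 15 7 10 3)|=|(0 16 7 1 14 15 13 6)(3 12 10)|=24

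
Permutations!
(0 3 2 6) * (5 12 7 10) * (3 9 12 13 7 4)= [9, 1, 6, 2, 3, 13, 0, 10, 8, 12, 5, 11, 4, 7]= (0 9 12 4 3 2 6)(5 13 7 10)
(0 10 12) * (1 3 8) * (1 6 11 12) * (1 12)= (0 10 12)(1 3 8 6 11)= [10, 3, 2, 8, 4, 5, 11, 7, 6, 9, 12, 1, 0]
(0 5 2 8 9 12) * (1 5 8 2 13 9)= (0 8 1 5 13 9 12)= [8, 5, 2, 3, 4, 13, 6, 7, 1, 12, 10, 11, 0, 9]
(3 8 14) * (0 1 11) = [1, 11, 2, 8, 4, 5, 6, 7, 14, 9, 10, 0, 12, 13, 3] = (0 1 11)(3 8 14)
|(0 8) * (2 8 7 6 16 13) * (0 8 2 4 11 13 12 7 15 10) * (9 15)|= 12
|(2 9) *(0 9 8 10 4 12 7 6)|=|(0 9 2 8 10 4 12 7 6)|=9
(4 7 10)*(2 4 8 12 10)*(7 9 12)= [0, 1, 4, 3, 9, 5, 6, 2, 7, 12, 8, 11, 10]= (2 4 9 12 10 8 7)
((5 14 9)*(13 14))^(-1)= (5 9 14 13)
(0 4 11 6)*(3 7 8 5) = (0 4 11 6)(3 7 8 5) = [4, 1, 2, 7, 11, 3, 0, 8, 5, 9, 10, 6]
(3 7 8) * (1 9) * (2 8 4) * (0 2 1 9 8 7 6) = (9)(0 2 7 4 1 8 3 6) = [2, 8, 7, 6, 1, 5, 0, 4, 3, 9]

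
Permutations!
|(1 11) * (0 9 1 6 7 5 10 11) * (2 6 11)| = 15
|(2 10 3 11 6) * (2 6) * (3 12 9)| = 6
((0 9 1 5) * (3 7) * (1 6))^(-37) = ((0 9 6 1 5)(3 7))^(-37) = (0 1 9 5 6)(3 7)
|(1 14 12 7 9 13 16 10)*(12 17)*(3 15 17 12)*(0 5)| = 24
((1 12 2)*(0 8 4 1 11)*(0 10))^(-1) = ((0 8 4 1 12 2 11 10))^(-1) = (0 10 11 2 12 1 4 8)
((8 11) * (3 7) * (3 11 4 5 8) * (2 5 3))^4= (2 3 5 7 8 11 4)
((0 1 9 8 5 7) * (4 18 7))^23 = (0 7 18 4 5 8 9 1)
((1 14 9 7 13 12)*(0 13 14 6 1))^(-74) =(0 13 12)(7 14 9)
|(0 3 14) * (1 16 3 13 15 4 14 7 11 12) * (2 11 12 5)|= |(0 13 15 4 14)(1 16 3 7 12)(2 11 5)|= 15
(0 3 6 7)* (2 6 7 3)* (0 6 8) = (0 2 8)(3 7 6) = [2, 1, 8, 7, 4, 5, 3, 6, 0]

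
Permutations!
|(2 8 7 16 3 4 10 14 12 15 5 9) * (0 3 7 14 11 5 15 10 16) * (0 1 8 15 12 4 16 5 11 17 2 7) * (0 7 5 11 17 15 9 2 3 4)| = |(0 4 11 17 3 16 7 1 8 14)(2 9 5)(10 15 12)| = 30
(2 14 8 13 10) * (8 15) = (2 14 15 8 13 10) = [0, 1, 14, 3, 4, 5, 6, 7, 13, 9, 2, 11, 12, 10, 15, 8]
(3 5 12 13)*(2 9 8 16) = (2 9 8 16)(3 5 12 13) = [0, 1, 9, 5, 4, 12, 6, 7, 16, 8, 10, 11, 13, 3, 14, 15, 2]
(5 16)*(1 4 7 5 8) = [0, 4, 2, 3, 7, 16, 6, 5, 1, 9, 10, 11, 12, 13, 14, 15, 8] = (1 4 7 5 16 8)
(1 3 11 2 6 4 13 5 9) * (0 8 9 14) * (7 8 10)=(0 10 7 8 9 1 3 11 2 6 4 13 5 14)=[10, 3, 6, 11, 13, 14, 4, 8, 9, 1, 7, 2, 12, 5, 0]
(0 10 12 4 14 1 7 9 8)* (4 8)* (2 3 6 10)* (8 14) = [2, 7, 3, 6, 8, 5, 10, 9, 0, 4, 12, 11, 14, 13, 1] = (0 2 3 6 10 12 14 1 7 9 4 8)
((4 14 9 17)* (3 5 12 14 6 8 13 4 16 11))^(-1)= ((3 5 12 14 9 17 16 11)(4 6 8 13))^(-1)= (3 11 16 17 9 14 12 5)(4 13 8 6)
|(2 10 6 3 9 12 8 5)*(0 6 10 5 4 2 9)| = |(0 6 3)(2 5 9 12 8 4)| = 6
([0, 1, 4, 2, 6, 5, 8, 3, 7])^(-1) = (2 3 7 8 6 4)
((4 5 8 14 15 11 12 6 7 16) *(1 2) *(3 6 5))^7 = (1 2)(3 7 4 6 16)(5 8 14 15 11 12)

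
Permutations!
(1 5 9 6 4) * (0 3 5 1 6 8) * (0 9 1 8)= (0 3 5 1 8 9)(4 6)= [3, 8, 2, 5, 6, 1, 4, 7, 9, 0]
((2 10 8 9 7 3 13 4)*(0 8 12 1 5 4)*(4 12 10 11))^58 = (0 3 9)(1 5 12)(2 11 4)(7 8 13)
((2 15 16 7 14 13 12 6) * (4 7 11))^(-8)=(2 16 4 14 12)(6 15 11 7 13)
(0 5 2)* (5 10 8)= (0 10 8 5 2)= [10, 1, 0, 3, 4, 2, 6, 7, 5, 9, 8]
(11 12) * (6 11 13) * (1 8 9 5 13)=(1 8 9 5 13 6 11 12)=[0, 8, 2, 3, 4, 13, 11, 7, 9, 5, 10, 12, 1, 6]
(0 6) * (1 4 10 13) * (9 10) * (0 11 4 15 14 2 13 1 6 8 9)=(0 8 9 10 1 15 14 2 13 6 11 4)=[8, 15, 13, 3, 0, 5, 11, 7, 9, 10, 1, 4, 12, 6, 2, 14]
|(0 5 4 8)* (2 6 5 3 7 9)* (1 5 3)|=5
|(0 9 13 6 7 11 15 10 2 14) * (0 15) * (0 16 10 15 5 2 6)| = |(0 9 13)(2 14 5)(6 7 11 16 10)| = 15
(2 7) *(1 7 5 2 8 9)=[0, 7, 5, 3, 4, 2, 6, 8, 9, 1]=(1 7 8 9)(2 5)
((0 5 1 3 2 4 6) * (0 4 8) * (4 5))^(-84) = ((0 4 6 5 1 3 2 8))^(-84) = (0 1)(2 6)(3 4)(5 8)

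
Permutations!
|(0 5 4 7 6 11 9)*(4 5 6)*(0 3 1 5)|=14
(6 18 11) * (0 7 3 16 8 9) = (0 7 3 16 8 9)(6 18 11) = [7, 1, 2, 16, 4, 5, 18, 3, 9, 0, 10, 6, 12, 13, 14, 15, 8, 17, 11]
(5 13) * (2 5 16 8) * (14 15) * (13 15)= (2 5 15 14 13 16 8)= [0, 1, 5, 3, 4, 15, 6, 7, 2, 9, 10, 11, 12, 16, 13, 14, 8]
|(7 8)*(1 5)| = 2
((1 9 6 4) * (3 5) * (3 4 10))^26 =(1 5 10 9 4 3 6)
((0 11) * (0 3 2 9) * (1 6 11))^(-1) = ((0 1 6 11 3 2 9))^(-1) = (0 9 2 3 11 6 1)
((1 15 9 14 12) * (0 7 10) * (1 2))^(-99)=((0 7 10)(1 15 9 14 12 2))^(-99)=(1 14)(2 9)(12 15)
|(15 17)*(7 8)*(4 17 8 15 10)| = 3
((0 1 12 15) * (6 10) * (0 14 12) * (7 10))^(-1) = ((0 1)(6 7 10)(12 15 14))^(-1) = (0 1)(6 10 7)(12 14 15)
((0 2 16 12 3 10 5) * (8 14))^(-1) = (0 5 10 3 12 16 2)(8 14) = ((0 2 16 12 3 10 5)(8 14))^(-1)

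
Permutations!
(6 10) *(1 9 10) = (1 9 10 6) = [0, 9, 2, 3, 4, 5, 1, 7, 8, 10, 6]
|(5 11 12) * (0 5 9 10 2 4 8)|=|(0 5 11 12 9 10 2 4 8)|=9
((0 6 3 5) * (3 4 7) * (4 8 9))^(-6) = (0 8 4 3)(5 6 9 7) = ((0 6 8 9 4 7 3 5))^(-6)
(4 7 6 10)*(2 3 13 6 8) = (2 3 13 6 10 4 7 8) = [0, 1, 3, 13, 7, 5, 10, 8, 2, 9, 4, 11, 12, 6]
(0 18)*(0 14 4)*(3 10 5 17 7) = [18, 1, 2, 10, 0, 17, 6, 3, 8, 9, 5, 11, 12, 13, 4, 15, 16, 7, 14] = (0 18 14 4)(3 10 5 17 7)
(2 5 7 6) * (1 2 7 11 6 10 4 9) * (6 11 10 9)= [0, 2, 5, 3, 6, 10, 7, 9, 8, 1, 4, 11]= (11)(1 2 5 10 4 6 7 9)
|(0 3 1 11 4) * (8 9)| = 10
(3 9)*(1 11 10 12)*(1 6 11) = [0, 1, 2, 9, 4, 5, 11, 7, 8, 3, 12, 10, 6] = (3 9)(6 11 10 12)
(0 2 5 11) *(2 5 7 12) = (0 5 11)(2 7 12) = [5, 1, 7, 3, 4, 11, 6, 12, 8, 9, 10, 0, 2]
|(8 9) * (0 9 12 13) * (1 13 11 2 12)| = 15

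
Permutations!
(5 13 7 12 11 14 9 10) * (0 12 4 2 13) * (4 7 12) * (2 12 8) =(0 4 12 11 14 9 10 5)(2 13 8) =[4, 1, 13, 3, 12, 0, 6, 7, 2, 10, 5, 14, 11, 8, 9]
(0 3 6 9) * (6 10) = (0 3 10 6 9) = [3, 1, 2, 10, 4, 5, 9, 7, 8, 0, 6]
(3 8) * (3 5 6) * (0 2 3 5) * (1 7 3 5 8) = [2, 7, 5, 1, 4, 6, 8, 3, 0] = (0 2 5 6 8)(1 7 3)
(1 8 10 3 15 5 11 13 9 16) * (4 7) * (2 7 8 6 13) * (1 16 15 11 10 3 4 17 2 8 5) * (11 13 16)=[0, 6, 7, 13, 5, 10, 16, 17, 3, 15, 4, 8, 12, 9, 14, 1, 11, 2]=(1 6 16 11 8 3 13 9 15)(2 7 17)(4 5 10)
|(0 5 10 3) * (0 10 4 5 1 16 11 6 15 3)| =|(0 1 16 11 6 15 3 10)(4 5)| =8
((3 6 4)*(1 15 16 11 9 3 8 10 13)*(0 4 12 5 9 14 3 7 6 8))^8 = ((0 4)(1 15 16 11 14 3 8 10 13)(5 9 7 6 12))^8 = (1 13 10 8 3 14 11 16 15)(5 6 9 12 7)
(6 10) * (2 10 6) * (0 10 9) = (0 10 2 9) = [10, 1, 9, 3, 4, 5, 6, 7, 8, 0, 2]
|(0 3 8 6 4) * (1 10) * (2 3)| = 6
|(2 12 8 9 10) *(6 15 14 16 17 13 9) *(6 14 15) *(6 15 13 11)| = 12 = |(2 12 8 14 16 17 11 6 15 13 9 10)|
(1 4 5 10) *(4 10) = (1 10)(4 5) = [0, 10, 2, 3, 5, 4, 6, 7, 8, 9, 1]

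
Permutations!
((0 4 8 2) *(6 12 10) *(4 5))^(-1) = ((0 5 4 8 2)(6 12 10))^(-1) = (0 2 8 4 5)(6 10 12)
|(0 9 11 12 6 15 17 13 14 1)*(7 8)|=10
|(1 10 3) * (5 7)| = 6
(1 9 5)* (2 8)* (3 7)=(1 9 5)(2 8)(3 7)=[0, 9, 8, 7, 4, 1, 6, 3, 2, 5]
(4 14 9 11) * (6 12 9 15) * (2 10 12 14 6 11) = (2 10 12 9)(4 6 14 15 11) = [0, 1, 10, 3, 6, 5, 14, 7, 8, 2, 12, 4, 9, 13, 15, 11]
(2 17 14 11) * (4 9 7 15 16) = (2 17 14 11)(4 9 7 15 16) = [0, 1, 17, 3, 9, 5, 6, 15, 8, 7, 10, 2, 12, 13, 11, 16, 4, 14]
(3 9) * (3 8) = [0, 1, 2, 9, 4, 5, 6, 7, 3, 8] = (3 9 8)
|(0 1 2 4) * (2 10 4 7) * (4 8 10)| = 6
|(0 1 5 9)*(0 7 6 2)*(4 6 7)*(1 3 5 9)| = |(0 3 5 1 9 4 6 2)| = 8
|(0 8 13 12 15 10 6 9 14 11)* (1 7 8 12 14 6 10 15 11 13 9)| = 30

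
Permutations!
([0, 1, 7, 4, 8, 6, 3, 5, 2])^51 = [0, 1, 5, 8, 2, 3, 4, 6, 7]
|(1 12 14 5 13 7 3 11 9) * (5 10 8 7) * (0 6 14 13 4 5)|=12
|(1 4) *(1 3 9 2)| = |(1 4 3 9 2)| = 5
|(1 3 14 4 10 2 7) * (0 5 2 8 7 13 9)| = |(0 5 2 13 9)(1 3 14 4 10 8 7)| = 35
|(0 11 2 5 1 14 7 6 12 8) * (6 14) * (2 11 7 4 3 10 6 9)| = |(0 7 14 4 3 10 6 12 8)(1 9 2 5)| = 36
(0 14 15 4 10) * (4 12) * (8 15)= (0 14 8 15 12 4 10)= [14, 1, 2, 3, 10, 5, 6, 7, 15, 9, 0, 11, 4, 13, 8, 12]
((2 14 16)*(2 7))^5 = (2 14 16 7)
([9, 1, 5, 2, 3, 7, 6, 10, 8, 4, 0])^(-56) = [0, 1, 2, 3, 4, 5, 6, 7, 8, 9, 10]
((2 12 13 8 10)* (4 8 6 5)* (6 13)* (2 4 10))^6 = (13)(2 8 4 10 5 6 12)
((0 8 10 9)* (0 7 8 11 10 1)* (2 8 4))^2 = (0 10 7 2 1 11 9 4 8)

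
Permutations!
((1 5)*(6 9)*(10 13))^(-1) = (1 5)(6 9)(10 13)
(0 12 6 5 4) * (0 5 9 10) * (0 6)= (0 12)(4 5)(6 9 10)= [12, 1, 2, 3, 5, 4, 9, 7, 8, 10, 6, 11, 0]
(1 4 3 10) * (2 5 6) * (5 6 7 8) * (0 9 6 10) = (0 9 6 2 10 1 4 3)(5 7 8) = [9, 4, 10, 0, 3, 7, 2, 8, 5, 6, 1]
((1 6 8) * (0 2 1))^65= ((0 2 1 6 8))^65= (8)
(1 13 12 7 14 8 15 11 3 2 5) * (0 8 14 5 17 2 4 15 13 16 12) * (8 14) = [14, 16, 17, 4, 15, 1, 6, 5, 13, 9, 10, 3, 7, 0, 8, 11, 12, 2] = (0 14 8 13)(1 16 12 7 5)(2 17)(3 4 15 11)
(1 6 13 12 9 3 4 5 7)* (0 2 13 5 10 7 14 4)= [2, 6, 13, 0, 10, 14, 5, 1, 8, 3, 7, 11, 9, 12, 4]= (0 2 13 12 9 3)(1 6 5 14 4 10 7)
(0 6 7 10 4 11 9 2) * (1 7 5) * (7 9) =(0 6 5 1 9 2)(4 11 7 10) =[6, 9, 0, 3, 11, 1, 5, 10, 8, 2, 4, 7]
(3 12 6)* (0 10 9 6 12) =(12)(0 10 9 6 3) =[10, 1, 2, 0, 4, 5, 3, 7, 8, 6, 9, 11, 12]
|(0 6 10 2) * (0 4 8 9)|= 7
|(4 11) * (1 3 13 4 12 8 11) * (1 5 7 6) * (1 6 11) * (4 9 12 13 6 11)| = 24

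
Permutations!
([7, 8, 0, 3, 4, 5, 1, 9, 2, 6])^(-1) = (0 2 8 1 6 9 7)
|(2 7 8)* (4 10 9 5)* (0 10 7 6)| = 9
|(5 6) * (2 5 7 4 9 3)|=|(2 5 6 7 4 9 3)|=7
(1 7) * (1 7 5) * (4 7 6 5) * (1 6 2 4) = [0, 1, 4, 3, 7, 6, 5, 2] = (2 4 7)(5 6)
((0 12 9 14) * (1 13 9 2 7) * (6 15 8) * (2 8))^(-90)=(0 9 1 2 6 12 14 13 7 15 8)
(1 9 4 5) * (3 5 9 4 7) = [0, 4, 2, 5, 9, 1, 6, 3, 8, 7] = (1 4 9 7 3 5)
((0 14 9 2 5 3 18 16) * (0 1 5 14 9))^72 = (1 3 16 5 18)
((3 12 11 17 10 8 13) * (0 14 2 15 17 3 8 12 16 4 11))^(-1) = ((0 14 2 15 17 10 12)(3 16 4 11)(8 13))^(-1) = (0 12 10 17 15 2 14)(3 11 4 16)(8 13)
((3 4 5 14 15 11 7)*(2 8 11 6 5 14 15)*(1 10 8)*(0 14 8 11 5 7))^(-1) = (0 11 10 1 2 14)(3 7 6 15 5 8 4)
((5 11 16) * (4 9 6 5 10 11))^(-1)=(4 5 6 9)(10 16 11)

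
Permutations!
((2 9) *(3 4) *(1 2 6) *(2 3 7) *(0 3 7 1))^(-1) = (0 6 9 2 7 1 4 3)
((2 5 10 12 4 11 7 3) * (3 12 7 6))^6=((2 5 10 7 12 4 11 6 3))^6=(2 11 7)(3 4 10)(5 6 12)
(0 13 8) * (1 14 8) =[13, 14, 2, 3, 4, 5, 6, 7, 0, 9, 10, 11, 12, 1, 8] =(0 13 1 14 8)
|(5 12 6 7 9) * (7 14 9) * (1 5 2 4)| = 8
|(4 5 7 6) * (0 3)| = |(0 3)(4 5 7 6)| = 4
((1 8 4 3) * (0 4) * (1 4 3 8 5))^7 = (0 8 4 3)(1 5)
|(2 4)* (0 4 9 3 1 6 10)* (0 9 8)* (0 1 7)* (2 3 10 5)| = 20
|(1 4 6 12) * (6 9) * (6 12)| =4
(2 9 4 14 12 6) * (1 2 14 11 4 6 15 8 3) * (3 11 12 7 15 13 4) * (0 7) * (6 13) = (0 7 15 8 11 3 1 2 9 13 4 12 6 14) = [7, 2, 9, 1, 12, 5, 14, 15, 11, 13, 10, 3, 6, 4, 0, 8]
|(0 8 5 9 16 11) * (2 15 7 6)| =12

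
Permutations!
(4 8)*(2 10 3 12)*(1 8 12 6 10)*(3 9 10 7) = [0, 8, 1, 6, 12, 5, 7, 3, 4, 10, 9, 11, 2] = (1 8 4 12 2)(3 6 7)(9 10)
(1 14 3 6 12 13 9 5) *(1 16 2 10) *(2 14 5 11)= (1 5 16 14 3 6 12 13 9 11 2 10)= [0, 5, 10, 6, 4, 16, 12, 7, 8, 11, 1, 2, 13, 9, 3, 15, 14]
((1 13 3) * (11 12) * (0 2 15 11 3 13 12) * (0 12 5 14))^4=((0 2 15 11 12 3 1 5 14))^4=(0 12 14 11 5 15 1 2 3)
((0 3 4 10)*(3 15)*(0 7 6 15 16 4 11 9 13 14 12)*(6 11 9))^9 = (0 9 11 16 13 6 4 14 15 10 12 3 7)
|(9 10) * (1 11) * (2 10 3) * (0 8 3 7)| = 14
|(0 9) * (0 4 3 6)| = 5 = |(0 9 4 3 6)|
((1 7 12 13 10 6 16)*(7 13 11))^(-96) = (1 16 6 10 13)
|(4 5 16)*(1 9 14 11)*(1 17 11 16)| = |(1 9 14 16 4 5)(11 17)| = 6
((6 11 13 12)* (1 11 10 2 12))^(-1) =(1 13 11)(2 10 6 12) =((1 11 13)(2 12 6 10))^(-1)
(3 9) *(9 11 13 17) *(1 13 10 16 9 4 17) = [0, 13, 2, 11, 17, 5, 6, 7, 8, 3, 16, 10, 12, 1, 14, 15, 9, 4] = (1 13)(3 11 10 16 9)(4 17)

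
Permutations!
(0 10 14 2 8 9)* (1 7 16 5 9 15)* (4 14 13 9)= (0 10 13 9)(1 7 16 5 4 14 2 8 15)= [10, 7, 8, 3, 14, 4, 6, 16, 15, 0, 13, 11, 12, 9, 2, 1, 5]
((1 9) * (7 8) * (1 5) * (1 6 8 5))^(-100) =(9)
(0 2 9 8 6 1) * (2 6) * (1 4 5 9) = [6, 0, 1, 3, 5, 9, 4, 7, 2, 8] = (0 6 4 5 9 8 2 1)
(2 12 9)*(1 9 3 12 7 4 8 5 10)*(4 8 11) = (1 9 2 7 8 5 10)(3 12)(4 11) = [0, 9, 7, 12, 11, 10, 6, 8, 5, 2, 1, 4, 3]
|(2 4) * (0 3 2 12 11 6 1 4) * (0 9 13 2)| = |(0 3)(1 4 12 11 6)(2 9 13)| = 30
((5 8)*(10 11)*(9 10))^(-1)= ((5 8)(9 10 11))^(-1)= (5 8)(9 11 10)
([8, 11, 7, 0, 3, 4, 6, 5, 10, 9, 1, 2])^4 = (0 11 4 10 7)(1 5 8 2 3)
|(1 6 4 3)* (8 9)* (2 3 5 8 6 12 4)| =9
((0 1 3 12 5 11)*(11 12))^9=(0 1 3 11)(5 12)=((0 1 3 11)(5 12))^9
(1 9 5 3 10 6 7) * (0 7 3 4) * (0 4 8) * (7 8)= (0 8)(1 9 5 7)(3 10 6)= [8, 9, 2, 10, 4, 7, 3, 1, 0, 5, 6]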